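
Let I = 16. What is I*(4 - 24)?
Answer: -320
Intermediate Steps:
I*(4 - 24) = 16*(4 - 24) = 16*(-20) = -320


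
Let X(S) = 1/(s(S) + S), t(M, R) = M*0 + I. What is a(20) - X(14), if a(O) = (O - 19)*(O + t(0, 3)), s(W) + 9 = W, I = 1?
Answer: 398/19 ≈ 20.947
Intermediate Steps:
s(W) = -9 + W
t(M, R) = 1 (t(M, R) = M*0 + 1 = 0 + 1 = 1)
a(O) = (1 + O)*(-19 + O) (a(O) = (O - 19)*(O + 1) = (-19 + O)*(1 + O) = (1 + O)*(-19 + O))
X(S) = 1/(-9 + 2*S) (X(S) = 1/((-9 + S) + S) = 1/(-9 + 2*S))
a(20) - X(14) = (-19 + 20² - 18*20) - 1/(-9 + 2*14) = (-19 + 400 - 360) - 1/(-9 + 28) = 21 - 1/19 = 398/19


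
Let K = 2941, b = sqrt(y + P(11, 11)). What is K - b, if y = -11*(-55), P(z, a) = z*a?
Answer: 2941 - 11*sqrt(6) ≈ 2914.1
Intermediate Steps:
P(z, a) = a*z
y = 605
b = 11*sqrt(6) (b = sqrt(605 + 11*11) = sqrt(605 + 121) = sqrt(726) = 11*sqrt(6) ≈ 26.944)
K - b = 2941 - 11*sqrt(6)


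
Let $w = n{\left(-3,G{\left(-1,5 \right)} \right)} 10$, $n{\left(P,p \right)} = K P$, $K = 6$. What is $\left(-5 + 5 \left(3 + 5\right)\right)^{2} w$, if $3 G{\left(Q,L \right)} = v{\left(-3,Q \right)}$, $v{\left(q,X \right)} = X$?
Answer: $-220500$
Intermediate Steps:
$G{\left(Q,L \right)} = \frac{Q}{3}$
$n{\left(P,p \right)} = 6 P$
$w = -180$ ($w = 6 \left(-3\right) 10 = \left(-18\right) 10 = -180$)
$\left(-5 + 5 \left(3 + 5\right)\right)^{2} w = \left(-5 + 5 \left(3 + 5\right)\right)^{2} \left(-180\right) = \left(-5 + 5 \cdot 8\right)^{2} \left(-180\right) = \left(-5 + 40\right)^{2} \left(-180\right) = 35^{2} \left(-180\right) = 1225 \left(-180\right) = -220500$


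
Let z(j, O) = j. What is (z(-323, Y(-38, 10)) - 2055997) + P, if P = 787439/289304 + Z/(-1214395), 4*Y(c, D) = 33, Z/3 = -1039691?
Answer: -722443671464146003/351329331080 ≈ -2.0563e+6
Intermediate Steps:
Z = -3119073 (Z = 3*(-1039691) = -3119073)
Y(c, D) = 33/4 (Y(c, D) = (¼)*33 = 33/4)
P = 1858622279597/351329331080 (P = 787439/289304 - 3119073/(-1214395) = 787439*(1/289304) - 3119073*(-1/1214395) = 787439/289304 + 3119073/1214395 = 1858622279597/351329331080 ≈ 5.2903)
(z(-323, Y(-38, 10)) - 2055997) + P = (-323 - 2055997) + 1858622279597/351329331080 = -2056320 + 1858622279597/351329331080 = -722443671464146003/351329331080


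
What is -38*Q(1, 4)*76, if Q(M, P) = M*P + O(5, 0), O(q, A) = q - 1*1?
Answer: -23104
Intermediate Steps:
O(q, A) = -1 + q (O(q, A) = q - 1 = -1 + q)
Q(M, P) = 4 + M*P (Q(M, P) = M*P + (-1 + 5) = M*P + 4 = 4 + M*P)
-38*Q(1, 4)*76 = -38*(4 + 1*4)*76 = -38*(4 + 4)*76 = -38*8*76 = -304*76 = -23104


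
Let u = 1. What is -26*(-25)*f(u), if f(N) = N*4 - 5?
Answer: -650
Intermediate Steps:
f(N) = -5 + 4*N (f(N) = 4*N - 5 = -5 + 4*N)
-26*(-25)*f(u) = -26*(-25)*(-5 + 4*1) = -(-650)*(-5 + 4) = -(-650)*(-1) = -1*650 = -650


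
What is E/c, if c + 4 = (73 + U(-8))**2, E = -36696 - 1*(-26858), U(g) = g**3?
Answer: -9838/192717 ≈ -0.051049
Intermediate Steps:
E = -9838 (E = -36696 + 26858 = -9838)
c = 192717 (c = -4 + (73 + (-8)**3)**2 = -4 + (73 - 512)**2 = -4 + (-439)**2 = -4 + 192721 = 192717)
E/c = -9838/192717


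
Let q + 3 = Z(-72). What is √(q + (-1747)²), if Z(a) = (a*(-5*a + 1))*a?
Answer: √4923430 ≈ 2218.9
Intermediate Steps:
Z(a) = a²*(1 - 5*a) (Z(a) = (a*(1 - 5*a))*a = a²*(1 - 5*a))
q = 1871421 (q = -3 + (-72)²*(1 - 5*(-72)) = -3 + 5184*(1 + 360) = -3 + 5184*361 = -3 + 1871424 = 1871421)
√(q + (-1747)²) = √(1871421 + (-1747)²) = √(1871421 + 3052009) = √4923430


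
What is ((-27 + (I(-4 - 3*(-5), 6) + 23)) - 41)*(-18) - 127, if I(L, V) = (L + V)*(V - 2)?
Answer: -541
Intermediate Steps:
I(L, V) = (-2 + V)*(L + V) (I(L, V) = (L + V)*(-2 + V) = (-2 + V)*(L + V))
((-27 + (I(-4 - 3*(-5), 6) + 23)) - 41)*(-18) - 127 = ((-27 + ((6² - 2*(-4 - 3*(-5)) - 2*6 + (-4 - 3*(-5))*6) + 23)) - 41)*(-18) - 127 = ((-27 + ((36 - 2*(-4 + 15) - 12 + (-4 + 15)*6) + 23)) - 41)*(-18) - 127 = ((-27 + ((36 - 2*11 - 12 + 11*6) + 23)) - 41)*(-18) - 127 = ((-27 + ((36 - 22 - 12 + 66) + 23)) - 41)*(-18) - 127 = ((-27 + (68 + 23)) - 41)*(-18) - 127 = ((-27 + 91) - 41)*(-18) - 127 = (64 - 41)*(-18) - 127 = 23*(-18) - 127 = -414 - 127 = -541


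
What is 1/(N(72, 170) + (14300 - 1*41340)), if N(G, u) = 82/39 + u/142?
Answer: -2769/74864623 ≈ -3.6987e-5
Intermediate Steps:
N(G, u) = 82/39 + u/142 (N(G, u) = 82*(1/39) + u*(1/142) = 82/39 + u/142)
1/(N(72, 170) + (14300 - 1*41340)) = 1/((82/39 + (1/142)*170) + (14300 - 1*41340)) = 1/((82/39 + 85/71) + (14300 - 41340)) = 1/(9137/2769 - 27040) = 1/(-74864623/2769) = -2769/74864623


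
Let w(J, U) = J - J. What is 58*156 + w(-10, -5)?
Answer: 9048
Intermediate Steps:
w(J, U) = 0
58*156 + w(-10, -5) = 58*156 + 0 = 9048 + 0 = 9048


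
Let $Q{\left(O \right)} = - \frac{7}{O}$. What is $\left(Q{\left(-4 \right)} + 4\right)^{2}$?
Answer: $\frac{529}{16} \approx 33.063$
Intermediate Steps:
$\left(Q{\left(-4 \right)} + 4\right)^{2} = \left(- \frac{7}{-4} + 4\right)^{2} = \left(\left(-7\right) \left(- \frac{1}{4}\right) + 4\right)^{2} = \left(\frac{7}{4} + 4\right)^{2} = \left(\frac{23}{4}\right)^{2} = \frac{529}{16}$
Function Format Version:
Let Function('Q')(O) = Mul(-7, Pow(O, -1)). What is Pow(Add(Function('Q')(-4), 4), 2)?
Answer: Rational(529, 16) ≈ 33.063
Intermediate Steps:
Pow(Add(Function('Q')(-4), 4), 2) = Pow(Add(Mul(-7, Pow(-4, -1)), 4), 2) = Pow(Add(Mul(-7, Rational(-1, 4)), 4), 2) = Pow(Add(Rational(7, 4), 4), 2) = Pow(Rational(23, 4), 2) = Rational(529, 16)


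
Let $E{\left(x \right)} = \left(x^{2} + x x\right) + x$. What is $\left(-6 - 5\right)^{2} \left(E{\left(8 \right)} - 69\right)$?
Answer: $8107$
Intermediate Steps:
$E{\left(x \right)} = x + 2 x^{2}$ ($E{\left(x \right)} = \left(x^{2} + x^{2}\right) + x = 2 x^{2} + x = x + 2 x^{2}$)
$\left(-6 - 5\right)^{2} \left(E{\left(8 \right)} - 69\right) = \left(-6 - 5\right)^{2} \left(8 \left(1 + 2 \cdot 8\right) - 69\right) = \left(-11\right)^{2} \left(8 \left(1 + 16\right) - 69\right) = 121 \left(8 \cdot 17 - 69\right) = 121 \left(136 - 69\right) = 121 \cdot 67 = 8107$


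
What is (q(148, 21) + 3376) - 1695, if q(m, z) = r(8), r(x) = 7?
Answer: 1688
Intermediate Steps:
q(m, z) = 7
(q(148, 21) + 3376) - 1695 = (7 + 3376) - 1695 = 3383 - 1695 = 1688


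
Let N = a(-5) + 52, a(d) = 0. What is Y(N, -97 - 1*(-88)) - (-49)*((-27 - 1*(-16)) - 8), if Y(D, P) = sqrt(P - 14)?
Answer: -931 + I*sqrt(23) ≈ -931.0 + 4.7958*I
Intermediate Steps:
N = 52 (N = 0 + 52 = 52)
Y(D, P) = sqrt(-14 + P)
Y(N, -97 - 1*(-88)) - (-49)*((-27 - 1*(-16)) - 8) = sqrt(-14 + (-97 - 1*(-88))) - (-49)*((-27 - 1*(-16)) - 8) = sqrt(-14 + (-97 + 88)) - (-49)*((-27 + 16) - 8) = sqrt(-14 - 9) - (-49)*(-11 - 8) = sqrt(-23) - (-49)*(-19) = I*sqrt(23) - 1*931 = I*sqrt(23) - 931 = -931 + I*sqrt(23)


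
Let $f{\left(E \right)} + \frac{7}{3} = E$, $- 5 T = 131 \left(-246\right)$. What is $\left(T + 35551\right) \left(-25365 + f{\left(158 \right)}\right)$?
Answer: $- \frac{15880443068}{15} \approx -1.0587 \cdot 10^{9}$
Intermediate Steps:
$T = \frac{32226}{5}$ ($T = - \frac{131 \left(-246\right)}{5} = \left(- \frac{1}{5}\right) \left(-32226\right) = \frac{32226}{5} \approx 6445.2$)
$f{\left(E \right)} = - \frac{7}{3} + E$
$\left(T + 35551\right) \left(-25365 + f{\left(158 \right)}\right) = \left(\frac{32226}{5} + 35551\right) \left(-25365 + \left(- \frac{7}{3} + 158\right)\right) = \frac{209981 \left(-25365 + \frac{467}{3}\right)}{5} = \frac{209981}{5} \left(- \frac{75628}{3}\right) = - \frac{15880443068}{15}$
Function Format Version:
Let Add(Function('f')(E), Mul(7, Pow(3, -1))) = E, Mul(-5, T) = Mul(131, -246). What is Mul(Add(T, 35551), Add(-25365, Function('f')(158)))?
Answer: Rational(-15880443068, 15) ≈ -1.0587e+9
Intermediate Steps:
T = Rational(32226, 5) (T = Mul(Rational(-1, 5), Mul(131, -246)) = Mul(Rational(-1, 5), -32226) = Rational(32226, 5) ≈ 6445.2)
Function('f')(E) = Add(Rational(-7, 3), E)
Mul(Add(T, 35551), Add(-25365, Function('f')(158))) = Mul(Add(Rational(32226, 5), 35551), Add(-25365, Add(Rational(-7, 3), 158))) = Mul(Rational(209981, 5), Add(-25365, Rational(467, 3))) = Mul(Rational(209981, 5), Rational(-75628, 3)) = Rational(-15880443068, 15)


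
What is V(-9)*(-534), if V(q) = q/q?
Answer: -534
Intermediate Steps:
V(q) = 1
V(-9)*(-534) = 1*(-534) = -534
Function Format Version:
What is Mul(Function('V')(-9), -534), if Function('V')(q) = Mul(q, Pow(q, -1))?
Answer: -534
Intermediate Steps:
Function('V')(q) = 1
Mul(Function('V')(-9), -534) = Mul(1, -534) = -534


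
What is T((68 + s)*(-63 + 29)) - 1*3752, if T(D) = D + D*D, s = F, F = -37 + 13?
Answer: 2232768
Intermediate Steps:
F = -24
s = -24
T(D) = D + D²
T((68 + s)*(-63 + 29)) - 1*3752 = ((68 - 24)*(-63 + 29))*(1 + (68 - 24)*(-63 + 29)) - 1*3752 = (44*(-34))*(1 + 44*(-34)) - 3752 = -1496*(1 - 1496) - 3752 = -1496*(-1495) - 3752 = 2236520 - 3752 = 2232768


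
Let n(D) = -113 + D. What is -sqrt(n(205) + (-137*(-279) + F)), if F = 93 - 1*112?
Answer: -2*sqrt(9574) ≈ -195.69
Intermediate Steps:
F = -19 (F = 93 - 112 = -19)
-sqrt(n(205) + (-137*(-279) + F)) = -sqrt((-113 + 205) + (-137*(-279) - 19)) = -sqrt(92 + (38223 - 19)) = -sqrt(92 + 38204) = -sqrt(38296) = -2*sqrt(9574)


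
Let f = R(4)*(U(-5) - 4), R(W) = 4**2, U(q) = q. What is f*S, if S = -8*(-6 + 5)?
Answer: -1152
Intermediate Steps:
S = 8 (S = -8*(-1) = 8)
R(W) = 16
f = -144 (f = 16*(-5 - 4) = 16*(-9) = -144)
f*S = -144*8 = -1152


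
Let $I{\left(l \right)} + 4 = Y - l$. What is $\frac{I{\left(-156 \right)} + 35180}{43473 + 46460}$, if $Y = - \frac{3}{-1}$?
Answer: $\frac{35335}{89933} \approx 0.3929$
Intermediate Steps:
$Y = 3$ ($Y = \left(-3\right) \left(-1\right) = 3$)
$I{\left(l \right)} = -1 - l$ ($I{\left(l \right)} = -4 - \left(-3 + l\right) = -1 - l$)
$\frac{I{\left(-156 \right)} + 35180}{43473 + 46460} = \frac{\left(-1 - -156\right) + 35180}{43473 + 46460} = \frac{\left(-1 + 156\right) + 35180}{89933} = \left(155 + 35180\right) \frac{1}{89933} = 35335 \cdot \frac{1}{89933} = \frac{35335}{89933}$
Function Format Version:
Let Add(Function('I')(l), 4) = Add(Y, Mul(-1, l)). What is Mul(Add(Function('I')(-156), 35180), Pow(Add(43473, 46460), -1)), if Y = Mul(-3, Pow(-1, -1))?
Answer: Rational(35335, 89933) ≈ 0.39290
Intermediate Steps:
Y = 3 (Y = Mul(-3, -1) = 3)
Function('I')(l) = Add(-1, Mul(-1, l)) (Function('I')(l) = Add(-4, Add(3, Mul(-1, l))) = Add(-1, Mul(-1, l)))
Mul(Add(Function('I')(-156), 35180), Pow(Add(43473, 46460), -1)) = Mul(Add(Add(-1, Mul(-1, -156)), 35180), Pow(Add(43473, 46460), -1)) = Mul(Add(Add(-1, 156), 35180), Pow(89933, -1)) = Mul(Add(155, 35180), Rational(1, 89933)) = Mul(35335, Rational(1, 89933)) = Rational(35335, 89933)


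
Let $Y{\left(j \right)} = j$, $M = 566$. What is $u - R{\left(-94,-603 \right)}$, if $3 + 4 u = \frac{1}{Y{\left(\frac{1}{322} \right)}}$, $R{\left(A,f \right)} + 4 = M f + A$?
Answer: $\frac{1365903}{4} \approx 3.4148 \cdot 10^{5}$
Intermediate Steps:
$R{\left(A,f \right)} = -4 + A + 566 f$ ($R{\left(A,f \right)} = -4 + \left(566 f + A\right) = -4 + \left(A + 566 f\right) = -4 + A + 566 f$)
$u = \frac{319}{4}$ ($u = - \frac{3}{4} + \frac{1}{4 \cdot \frac{1}{322}} = - \frac{3}{4} + \frac{\frac{1}{\frac{1}{322}}}{4} = - \frac{3}{4} + \frac{1}{4} \cdot 322 = - \frac{3}{4} + \frac{161}{2} = \frac{319}{4} \approx 79.75$)
$u - R{\left(-94,-603 \right)} = \frac{319}{4} - \left(-4 - 94 + 566 \left(-603\right)\right) = \frac{319}{4} - \left(-4 - 94 - 341298\right) = \frac{319}{4} - -341396 = \frac{319}{4} + 341396 = \frac{1365903}{4}$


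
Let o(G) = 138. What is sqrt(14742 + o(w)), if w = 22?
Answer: 4*sqrt(930) ≈ 121.98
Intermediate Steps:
sqrt(14742 + o(w)) = sqrt(14742 + 138) = sqrt(14880) = 4*sqrt(930)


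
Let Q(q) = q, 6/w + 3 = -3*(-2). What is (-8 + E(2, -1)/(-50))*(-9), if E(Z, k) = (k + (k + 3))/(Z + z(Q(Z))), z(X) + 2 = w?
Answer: 7209/100 ≈ 72.090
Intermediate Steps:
w = 2 (w = 6/(-3 - 3*(-2)) = 6/(-3 + 6) = 6/3 = 6*(1/3) = 2)
z(X) = 0 (z(X) = -2 + 2 = 0)
E(Z, k) = (3 + 2*k)/Z (E(Z, k) = (k + (k + 3))/(Z + 0) = (k + (3 + k))/Z = (3 + 2*k)/Z)
(-8 + E(2, -1)/(-50))*(-9) = (-8 + ((3 + 2*(-1))/2)/(-50))*(-9) = (-8 + ((3 - 2)/2)*(-1/50))*(-9) = (-8 + ((1/2)*1)*(-1/50))*(-9) = (-8 + (1/2)*(-1/50))*(-9) = (-8 - 1/100)*(-9) = -801/100*(-9) = 7209/100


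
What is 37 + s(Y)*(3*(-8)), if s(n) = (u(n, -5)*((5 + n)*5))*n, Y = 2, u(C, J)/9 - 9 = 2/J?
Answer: -129995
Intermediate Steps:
u(C, J) = 81 + 18/J (u(C, J) = 81 + 9*(2/J) = 81 + 18/J)
s(n) = n*(1935 + 387*n) (s(n) = ((81 + 18/(-5))*((5 + n)*5))*n = ((81 + 18*(-⅕))*(25 + 5*n))*n = ((81 - 18/5)*(25 + 5*n))*n = (387*(25 + 5*n)/5)*n = (1935 + 387*n)*n = n*(1935 + 387*n))
37 + s(Y)*(3*(-8)) = 37 + (387*2*(5 + 2))*(3*(-8)) = 37 + (387*2*7)*(-24) = 37 + 5418*(-24) = 37 - 130032 = -129995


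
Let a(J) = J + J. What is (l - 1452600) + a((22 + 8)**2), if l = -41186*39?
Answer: -3057054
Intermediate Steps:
a(J) = 2*J
l = -1606254
(l - 1452600) + a((22 + 8)**2) = (-1606254 - 1452600) + 2*(22 + 8)**2 = -3058854 + 2*30**2 = -3058854 + 2*900 = -3058854 + 1800 = -3057054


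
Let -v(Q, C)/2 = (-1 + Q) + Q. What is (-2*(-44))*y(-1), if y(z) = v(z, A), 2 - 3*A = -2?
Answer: 528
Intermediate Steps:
A = 4/3 (A = 2/3 - 1/3*(-2) = 2/3 + 2/3 = 4/3 ≈ 1.3333)
v(Q, C) = 2 - 4*Q (v(Q, C) = -2*((-1 + Q) + Q) = -2*(-1 + 2*Q) = 2 - 4*Q)
y(z) = 2 - 4*z
(-2*(-44))*y(-1) = (-2*(-44))*(2 - 4*(-1)) = 88*(2 + 4) = 88*6 = 528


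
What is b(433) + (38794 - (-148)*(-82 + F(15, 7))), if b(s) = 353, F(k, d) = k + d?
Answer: 30267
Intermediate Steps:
F(k, d) = d + k
b(433) + (38794 - (-148)*(-82 + F(15, 7))) = 353 + (38794 - (-148)*(-82 + (7 + 15))) = 353 + (38794 - (-148)*(-82 + 22)) = 353 + (38794 - (-148)*(-60)) = 353 + (38794 - 1*8880) = 353 + (38794 - 8880) = 353 + 29914 = 30267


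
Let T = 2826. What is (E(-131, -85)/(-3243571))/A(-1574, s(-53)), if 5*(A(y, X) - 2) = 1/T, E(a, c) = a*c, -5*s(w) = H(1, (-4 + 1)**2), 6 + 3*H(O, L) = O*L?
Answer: -157337550/91666560031 ≈ -0.0017164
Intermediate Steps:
H(O, L) = -2 + L*O/3 (H(O, L) = -2 + (O*L)/3 = -2 + (L*O)/3 = -2 + L*O/3)
s(w) = -1/5 (s(w) = -(-2 + (1/3)*(-4 + 1)**2*1)/5 = -(-2 + (1/3)*(-3)**2*1)/5 = -(-2 + (1/3)*9*1)/5 = -(-2 + 3)/5 = -1/5*1 = -1/5)
A(y, X) = 28261/14130 (A(y, X) = 2 + (1/5)/2826 = 2 + (1/5)*(1/2826) = 2 + 1/14130 = 28261/14130)
(E(-131, -85)/(-3243571))/A(-1574, s(-53)) = (-131*(-85)/(-3243571))/(28261/14130) = (11135*(-1/3243571))*(14130/28261) = -11135/3243571*14130/28261 = -157337550/91666560031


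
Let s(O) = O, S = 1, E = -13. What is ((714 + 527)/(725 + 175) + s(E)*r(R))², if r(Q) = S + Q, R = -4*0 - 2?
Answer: 167469481/810000 ≈ 206.75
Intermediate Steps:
R = -2 (R = 0 - 2 = -2)
r(Q) = 1 + Q
((714 + 527)/(725 + 175) + s(E)*r(R))² = ((714 + 527)/(725 + 175) - 13*(1 - 2))² = (1241/900 - 13*(-1))² = (1241*(1/900) + 13)² = (1241/900 + 13)² = (12941/900)² = 167469481/810000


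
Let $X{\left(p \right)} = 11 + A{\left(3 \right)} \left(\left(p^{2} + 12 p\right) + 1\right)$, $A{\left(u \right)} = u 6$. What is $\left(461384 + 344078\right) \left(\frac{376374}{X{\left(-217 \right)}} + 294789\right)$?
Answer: $\frac{190133591144530950}{800759} \approx 2.3744 \cdot 10^{11}$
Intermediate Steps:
$A{\left(u \right)} = 6 u$
$X{\left(p \right)} = 29 + 18 p^{2} + 216 p$ ($X{\left(p \right)} = 11 + 6 \cdot 3 \left(\left(p^{2} + 12 p\right) + 1\right) = 11 + 18 \left(1 + p^{2} + 12 p\right) = 11 + \left(18 + 18 p^{2} + 216 p\right) = 29 + 18 p^{2} + 216 p$)
$\left(461384 + 344078\right) \left(\frac{376374}{X{\left(-217 \right)}} + 294789\right) = \left(461384 + 344078\right) \left(\frac{376374}{29 + 18 \left(-217\right)^{2} + 216 \left(-217\right)} + 294789\right) = 805462 \left(\frac{376374}{29 + 18 \cdot 47089 - 46872} + 294789\right) = 805462 \left(\frac{376374}{29 + 847602 - 46872} + 294789\right) = 805462 \left(\frac{376374}{800759} + 294789\right) = 805462 \cdot \frac{236055321225}{800759} = \frac{190133591144530950}{800759}$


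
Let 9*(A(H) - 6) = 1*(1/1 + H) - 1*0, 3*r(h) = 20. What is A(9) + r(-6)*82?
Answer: 4984/9 ≈ 553.78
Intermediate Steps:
r(h) = 20/3 (r(h) = (1/3)*20 = 20/3)
A(H) = 55/9 + H/9 (A(H) = 6 + (1*(1/1 + H) - 1*0)/9 = 6 + (1*(1 + H) + 0)/9 = 6 + ((1 + H) + 0)/9 = 6 + (1 + H)/9 = 6 + (1/9 + H/9) = 55/9 + H/9)
A(9) + r(-6)*82 = (55/9 + (1/9)*9) + (20/3)*82 = (55/9 + 1) + 1640/3 = 64/9 + 1640/3 = 4984/9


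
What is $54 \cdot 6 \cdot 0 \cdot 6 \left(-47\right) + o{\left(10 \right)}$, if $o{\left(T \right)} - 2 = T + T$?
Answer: $22$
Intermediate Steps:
$o{\left(T \right)} = 2 + 2 T$ ($o{\left(T \right)} = 2 + \left(T + T\right) = 2 + 2 T$)
$54 \cdot 6 \cdot 0 \cdot 6 \left(-47\right) + o{\left(10 \right)} = 54 \cdot 6 \cdot 0 \cdot 6 \left(-47\right) + \left(2 + 2 \cdot 10\right) = 54 \cdot 0 \cdot 6 \left(-47\right) + \left(2 + 20\right) = 54 \cdot 0 \left(-47\right) + 22 = 0 \left(-47\right) + 22 = 0 + 22 = 22$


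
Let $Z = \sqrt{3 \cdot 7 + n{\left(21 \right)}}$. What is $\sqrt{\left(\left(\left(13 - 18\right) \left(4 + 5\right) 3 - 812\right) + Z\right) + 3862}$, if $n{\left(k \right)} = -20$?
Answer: $54$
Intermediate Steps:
$Z = 1$ ($Z = \sqrt{3 \cdot 7 - 20} = \sqrt{21 - 20} = \sqrt{1} = 1$)
$\sqrt{\left(\left(\left(13 - 18\right) \left(4 + 5\right) 3 - 812\right) + Z\right) + 3862} = \sqrt{\left(\left(\left(13 - 18\right) \left(4 + 5\right) 3 - 812\right) + 1\right) + 3862} = \sqrt{\left(\left(- 5 \cdot 9 \cdot 3 - 812\right) + 1\right) + 3862} = \sqrt{\left(\left(\left(-5\right) 27 - 812\right) + 1\right) + 3862} = \sqrt{\left(\left(-135 - 812\right) + 1\right) + 3862} = \sqrt{\left(-947 + 1\right) + 3862} = \sqrt{-946 + 3862} = \sqrt{2916} = 54$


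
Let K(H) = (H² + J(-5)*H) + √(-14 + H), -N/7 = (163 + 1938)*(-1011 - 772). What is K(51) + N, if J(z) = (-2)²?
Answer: 26225386 + √37 ≈ 2.6225e+7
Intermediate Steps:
J(z) = 4
N = 26222581 (N = -7*(163 + 1938)*(-1011 - 772) = -14707*(-1783) = -7*(-3746083) = 26222581)
K(H) = H² + √(-14 + H) + 4*H (K(H) = (H² + 4*H) + √(-14 + H) = H² + √(-14 + H) + 4*H)
K(51) + N = (51² + √(-14 + 51) + 4*51) + 26222581 = (2601 + √37 + 204) + 26222581 = (2805 + √37) + 26222581 = 26225386 + √37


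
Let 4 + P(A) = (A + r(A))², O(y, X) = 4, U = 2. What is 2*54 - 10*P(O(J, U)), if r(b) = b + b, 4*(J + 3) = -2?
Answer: -1292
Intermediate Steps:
J = -7/2 (J = -3 + (¼)*(-2) = -3 - ½ = -7/2 ≈ -3.5000)
r(b) = 2*b
P(A) = -4 + 9*A² (P(A) = -4 + (A + 2*A)² = -4 + (3*A)² = -4 + 9*A²)
2*54 - 10*P(O(J, U)) = 2*54 - 10*(-4 + 9*4²) = 108 - 10*(-4 + 9*16) = 108 - 10*(-4 + 144) = 108 - 10*140 = 108 - 1400 = -1292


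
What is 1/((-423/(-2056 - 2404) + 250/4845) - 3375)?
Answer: -4321740/14585239613 ≈ -0.00029631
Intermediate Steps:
1/((-423/(-2056 - 2404) + 250/4845) - 3375) = 1/((-423/(-4460) + 250*(1/4845)) - 3375) = 1/((-423*(-1/4460) + 50/969) - 3375) = 1/((423/4460 + 50/969) - 3375) = 1/(632887/4321740 - 3375) = 1/(-14585239613/4321740) = -4321740/14585239613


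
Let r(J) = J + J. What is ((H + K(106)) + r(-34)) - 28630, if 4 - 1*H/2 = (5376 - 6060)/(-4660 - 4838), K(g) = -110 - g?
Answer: -45758426/1583 ≈ -28906.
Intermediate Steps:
r(J) = 2*J
H = 12436/1583 (H = 8 - 2*(5376 - 6060)/(-4660 - 4838) = 8 - (-1368)/(-9498) = 8 - (-1368)*(-1)/9498 = 8 - 2*114/1583 = 8 - 228/1583 = 12436/1583 ≈ 7.8560)
((H + K(106)) + r(-34)) - 28630 = ((12436/1583 + (-110 - 1*106)) + 2*(-34)) - 28630 = ((12436/1583 + (-110 - 106)) - 68) - 28630 = ((12436/1583 - 216) - 68) - 28630 = (-329492/1583 - 68) - 28630 = -437136/1583 - 28630 = -45758426/1583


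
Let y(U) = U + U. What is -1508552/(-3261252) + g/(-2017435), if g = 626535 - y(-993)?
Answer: 248410058957/1644840982155 ≈ 0.15102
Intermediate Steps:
y(U) = 2*U
g = 628521 (g = 626535 - 2*(-993) = 626535 - 1*(-1986) = 626535 + 1986 = 628521)
-1508552/(-3261252) + g/(-2017435) = -1508552/(-3261252) + 628521/(-2017435) = -1508552*(-1/3261252) + 628521*(-1/2017435) = 377138/815313 - 628521/2017435 = 248410058957/1644840982155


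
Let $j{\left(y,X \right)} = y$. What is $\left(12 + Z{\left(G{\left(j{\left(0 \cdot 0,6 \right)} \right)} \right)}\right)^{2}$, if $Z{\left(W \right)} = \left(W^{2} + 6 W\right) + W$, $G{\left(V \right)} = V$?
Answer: $144$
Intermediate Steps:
$Z{\left(W \right)} = W^{2} + 7 W$
$\left(12 + Z{\left(G{\left(j{\left(0 \cdot 0,6 \right)} \right)} \right)}\right)^{2} = \left(12 + 0 \cdot 0 \left(7 + 0 \cdot 0\right)\right)^{2} = \left(12 + 0 \left(7 + 0\right)\right)^{2} = \left(12 + 0 \cdot 7\right)^{2} = \left(12 + 0\right)^{2} = 12^{2} = 144$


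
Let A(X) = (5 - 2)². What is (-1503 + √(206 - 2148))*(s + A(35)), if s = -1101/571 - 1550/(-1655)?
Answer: -2274922764/189001 + 1513588*I*√1942/189001 ≈ -12037.0 + 352.91*I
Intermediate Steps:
s = -187421/189001 (s = -1101*1/571 - 1550*(-1/1655) = -1101/571 + 310/331 = -187421/189001 ≈ -0.99164)
A(X) = 9 (A(X) = 3² = 9)
(-1503 + √(206 - 2148))*(s + A(35)) = (-1503 + √(206 - 2148))*(-187421/189001 + 9) = (-1503 + √(-1942))*(1513588/189001) = (-1503 + I*√1942)*(1513588/189001) = -2274922764/189001 + 1513588*I*√1942/189001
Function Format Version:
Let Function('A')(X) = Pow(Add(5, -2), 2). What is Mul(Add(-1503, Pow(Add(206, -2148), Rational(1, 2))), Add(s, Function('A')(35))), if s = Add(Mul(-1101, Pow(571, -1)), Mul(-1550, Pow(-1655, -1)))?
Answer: Add(Rational(-2274922764, 189001), Mul(Rational(1513588, 189001), I, Pow(1942, Rational(1, 2)))) ≈ Add(-12037., Mul(352.91, I))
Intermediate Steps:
s = Rational(-187421, 189001) (s = Add(Mul(-1101, Rational(1, 571)), Mul(-1550, Rational(-1, 1655))) = Add(Rational(-1101, 571), Rational(310, 331)) = Rational(-187421, 189001) ≈ -0.99164)
Function('A')(X) = 9 (Function('A')(X) = Pow(3, 2) = 9)
Mul(Add(-1503, Pow(Add(206, -2148), Rational(1, 2))), Add(s, Function('A')(35))) = Mul(Add(-1503, Pow(Add(206, -2148), Rational(1, 2))), Add(Rational(-187421, 189001), 9)) = Mul(Add(-1503, Pow(-1942, Rational(1, 2))), Rational(1513588, 189001)) = Mul(Add(-1503, Mul(I, Pow(1942, Rational(1, 2)))), Rational(1513588, 189001)) = Add(Rational(-2274922764, 189001), Mul(Rational(1513588, 189001), I, Pow(1942, Rational(1, 2))))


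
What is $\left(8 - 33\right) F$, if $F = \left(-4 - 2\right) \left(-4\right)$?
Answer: $-600$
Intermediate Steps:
$F = 24$ ($F = \left(-6\right) \left(-4\right) = 24$)
$\left(8 - 33\right) F = \left(8 - 33\right) 24 = \left(-25\right) 24 = -600$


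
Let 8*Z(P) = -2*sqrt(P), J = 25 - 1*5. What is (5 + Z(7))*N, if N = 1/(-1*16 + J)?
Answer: 5/4 - sqrt(7)/16 ≈ 1.0846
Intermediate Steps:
J = 20 (J = 25 - 5 = 20)
Z(P) = -sqrt(P)/4 (Z(P) = (-2*sqrt(P))/8 = -sqrt(P)/4)
N = 1/4 (N = 1/(-1*16 + 20) = 1/(-16 + 20) = 1/4 ≈ 0.25000)
(5 + Z(7))*N = (5 - sqrt(7)/4)*(1/4) = 5/4 - sqrt(7)/16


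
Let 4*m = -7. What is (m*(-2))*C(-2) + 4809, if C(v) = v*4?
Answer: 4781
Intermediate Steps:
m = -7/4 (m = (¼)*(-7) = -7/4 ≈ -1.7500)
C(v) = 4*v
(m*(-2))*C(-2) + 4809 = (-7/4*(-2))*(4*(-2)) + 4809 = (7/2)*(-8) + 4809 = -28 + 4809 = 4781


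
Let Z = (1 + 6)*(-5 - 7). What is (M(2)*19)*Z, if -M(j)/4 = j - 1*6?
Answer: -25536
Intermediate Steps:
M(j) = 24 - 4*j (M(j) = -4*(j - 1*6) = -4*(j - 6) = -4*(-6 + j) = 24 - 4*j)
Z = -84 (Z = 7*(-12) = -84)
(M(2)*19)*Z = ((24 - 4*2)*19)*(-84) = ((24 - 8)*19)*(-84) = (16*19)*(-84) = 304*(-84) = -25536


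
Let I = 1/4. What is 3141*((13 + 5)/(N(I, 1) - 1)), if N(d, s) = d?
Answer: -75384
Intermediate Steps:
I = ¼ ≈ 0.25000
3141*((13 + 5)/(N(I, 1) - 1)) = 3141*((13 + 5)/(¼ - 1)) = 3141*(18/(-¾)) = 3141*(18*(-4/3)) = 3141*(-24) = -75384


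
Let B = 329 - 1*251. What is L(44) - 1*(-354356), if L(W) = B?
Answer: 354434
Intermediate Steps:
B = 78 (B = 329 - 251 = 78)
L(W) = 78
L(44) - 1*(-354356) = 78 - 1*(-354356) = 78 + 354356 = 354434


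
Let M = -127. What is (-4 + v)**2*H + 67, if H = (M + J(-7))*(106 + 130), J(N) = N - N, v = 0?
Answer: -479485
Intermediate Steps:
J(N) = 0
H = -29972 (H = (-127 + 0)*(106 + 130) = -127*236 = -29972)
(-4 + v)**2*H + 67 = (-4 + 0)**2*(-29972) + 67 = (-4)**2*(-29972) + 67 = 16*(-29972) + 67 = -479552 + 67 = -479485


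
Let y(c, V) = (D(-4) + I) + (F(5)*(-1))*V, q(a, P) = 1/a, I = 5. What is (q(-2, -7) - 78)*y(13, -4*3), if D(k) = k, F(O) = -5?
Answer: 9263/2 ≈ 4631.5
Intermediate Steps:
y(c, V) = 1 + 5*V (y(c, V) = (-4 + 5) + (-5*(-1))*V = 1 + 5*V)
(q(-2, -7) - 78)*y(13, -4*3) = (1/(-2) - 78)*(1 + 5*(-4*3)) = (-½ - 78)*(1 + 5*(-12)) = -157*(1 - 60)/2 = -157/2*(-59) = 9263/2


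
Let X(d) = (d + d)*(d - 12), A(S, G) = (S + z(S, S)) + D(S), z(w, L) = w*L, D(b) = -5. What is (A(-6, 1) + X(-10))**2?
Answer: 216225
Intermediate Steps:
z(w, L) = L*w
A(S, G) = -5 + S + S**2 (A(S, G) = (S + S*S) - 5 = (S + S**2) - 5 = -5 + S + S**2)
X(d) = 2*d*(-12 + d) (X(d) = (2*d)*(-12 + d) = 2*d*(-12 + d))
(A(-6, 1) + X(-10))**2 = ((-5 - 6 + (-6)**2) + 2*(-10)*(-12 - 10))**2 = ((-5 - 6 + 36) + 2*(-10)*(-22))**2 = (25 + 440)**2 = 465**2 = 216225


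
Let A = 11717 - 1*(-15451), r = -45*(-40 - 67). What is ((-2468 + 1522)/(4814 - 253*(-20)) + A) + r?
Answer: 157899598/4937 ≈ 31983.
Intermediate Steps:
r = 4815 (r = -45*(-107) = 4815)
A = 27168 (A = 11717 + 15451 = 27168)
((-2468 + 1522)/(4814 - 253*(-20)) + A) + r = ((-2468 + 1522)/(4814 - 253*(-20)) + 27168) + 4815 = (-946/(4814 + 5060) + 27168) + 4815 = (-946/9874 + 27168) + 4815 = (-946*1/9874 + 27168) + 4815 = (-473/4937 + 27168) + 4815 = 134127943/4937 + 4815 = 157899598/4937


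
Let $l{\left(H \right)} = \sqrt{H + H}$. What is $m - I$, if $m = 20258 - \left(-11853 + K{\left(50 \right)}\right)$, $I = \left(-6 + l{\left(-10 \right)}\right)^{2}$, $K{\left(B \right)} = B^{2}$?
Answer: $29595 + 24 i \sqrt{5} \approx 29595.0 + 53.666 i$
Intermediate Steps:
$l{\left(H \right)} = \sqrt{2} \sqrt{H}$ ($l{\left(H \right)} = \sqrt{2 H} = \sqrt{2} \sqrt{H}$)
$I = \left(-6 + 2 i \sqrt{5}\right)^{2}$ ($I = \left(-6 + \sqrt{2} \sqrt{-10}\right)^{2} = \left(-6 + \sqrt{2} i \sqrt{10}\right)^{2} = \left(-6 + 2 i \sqrt{5}\right)^{2} \approx 16.0 - 53.666 i$)
$m = 29611$ ($m = 20258 - \left(-11853 + 50^{2}\right) = 20258 - \left(-11853 + 2500\right) = 20258 - -9353 = 20258 + 9353 = 29611$)
$m - I = 29611 - \left(16 - 24 i \sqrt{5}\right) = 29595 + 24 i \sqrt{5}$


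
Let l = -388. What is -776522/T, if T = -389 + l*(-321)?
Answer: -776522/124159 ≈ -6.2543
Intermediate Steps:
T = 124159 (T = -389 - 388*(-321) = -389 + 124548 = 124159)
-776522/T = -776522/124159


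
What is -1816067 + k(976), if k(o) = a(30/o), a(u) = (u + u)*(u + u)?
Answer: -108121364687/59536 ≈ -1.8161e+6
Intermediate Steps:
a(u) = 4*u² (a(u) = (2*u)*(2*u) = 4*u²)
k(o) = 3600/o² (k(o) = 4*(30/o)² = 4*(900/o²) = 3600/o²)
-1816067 + k(976) = -1816067 + 3600/976² = -1816067 + 3600*(1/952576) = -1816067 + 225/59536 = -108121364687/59536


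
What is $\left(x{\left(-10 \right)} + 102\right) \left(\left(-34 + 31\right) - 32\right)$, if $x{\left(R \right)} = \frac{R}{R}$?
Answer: $-3605$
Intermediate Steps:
$x{\left(R \right)} = 1$
$\left(x{\left(-10 \right)} + 102\right) \left(\left(-34 + 31\right) - 32\right) = \left(1 + 102\right) \left(\left(-34 + 31\right) - 32\right) = 103 \left(-3 - 32\right) = 103 \left(-35\right) = -3605$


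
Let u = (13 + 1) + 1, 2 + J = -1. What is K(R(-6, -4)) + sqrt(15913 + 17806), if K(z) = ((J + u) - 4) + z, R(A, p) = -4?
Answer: 4 + sqrt(33719) ≈ 187.63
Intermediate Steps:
J = -3 (J = -2 - 1 = -3)
u = 15 (u = 14 + 1 = 15)
K(z) = 8 + z (K(z) = ((-3 + 15) - 4) + z = (12 - 4) + z = 8 + z)
K(R(-6, -4)) + sqrt(15913 + 17806) = (8 - 4) + sqrt(15913 + 17806) = 4 + sqrt(33719)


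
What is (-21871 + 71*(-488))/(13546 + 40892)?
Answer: -56519/54438 ≈ -1.0382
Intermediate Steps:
(-21871 + 71*(-488))/(13546 + 40892) = (-21871 - 34648)/54438 = -56519*1/54438 = -56519/54438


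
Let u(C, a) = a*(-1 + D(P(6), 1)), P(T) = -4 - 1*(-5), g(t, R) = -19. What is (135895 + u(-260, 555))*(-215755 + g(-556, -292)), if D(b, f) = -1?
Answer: -29083098590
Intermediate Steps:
P(T) = 1 (P(T) = -4 + 5 = 1)
u(C, a) = -2*a (u(C, a) = a*(-1 - 1) = a*(-2) = -2*a)
(135895 + u(-260, 555))*(-215755 + g(-556, -292)) = (135895 - 2*555)*(-215755 - 19) = (135895 - 1110)*(-215774) = 134785*(-215774) = -29083098590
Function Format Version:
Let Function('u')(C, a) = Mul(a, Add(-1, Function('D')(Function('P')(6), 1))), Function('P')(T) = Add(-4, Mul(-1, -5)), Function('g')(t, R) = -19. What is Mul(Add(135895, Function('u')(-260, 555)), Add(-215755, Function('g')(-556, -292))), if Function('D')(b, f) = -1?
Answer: -29083098590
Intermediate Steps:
Function('P')(T) = 1 (Function('P')(T) = Add(-4, 5) = 1)
Function('u')(C, a) = Mul(-2, a) (Function('u')(C, a) = Mul(a, Add(-1, -1)) = Mul(a, -2) = Mul(-2, a))
Mul(Add(135895, Function('u')(-260, 555)), Add(-215755, Function('g')(-556, -292))) = Mul(Add(135895, Mul(-2, 555)), Add(-215755, -19)) = Mul(Add(135895, -1110), -215774) = Mul(134785, -215774) = -29083098590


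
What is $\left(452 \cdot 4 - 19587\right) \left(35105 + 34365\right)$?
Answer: $-1235107130$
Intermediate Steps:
$\left(452 \cdot 4 - 19587\right) \left(35105 + 34365\right) = \left(1808 - 19587\right) 69470 = \left(-17779\right) 69470 = -1235107130$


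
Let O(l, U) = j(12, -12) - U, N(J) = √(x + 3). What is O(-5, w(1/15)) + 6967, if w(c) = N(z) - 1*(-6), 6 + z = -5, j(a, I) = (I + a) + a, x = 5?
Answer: 6973 - 2*√2 ≈ 6970.2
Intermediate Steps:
j(a, I) = I + 2*a
z = -11 (z = -6 - 5 = -11)
N(J) = 2*√2 (N(J) = √(5 + 3) = √8 = 2*√2)
w(c) = 6 + 2*√2 (w(c) = 2*√2 - 1*(-6) = 2*√2 + 6 = 6 + 2*√2)
O(l, U) = 12 - U (O(l, U) = (-12 + 2*12) - U = (-12 + 24) - U = 12 - U)
O(-5, w(1/15)) + 6967 = (12 - (6 + 2*√2)) + 6967 = (12 + (-6 - 2*√2)) + 6967 = (6 - 2*√2) + 6967 = 6973 - 2*√2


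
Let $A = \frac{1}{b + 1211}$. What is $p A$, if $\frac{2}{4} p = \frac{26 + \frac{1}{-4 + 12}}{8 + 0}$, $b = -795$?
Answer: $\frac{209}{13312} \approx 0.0157$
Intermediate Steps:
$A = \frac{1}{416}$ ($A = \frac{1}{-795 + 1211} = \frac{1}{416} \approx 0.0024038$)
$p = \frac{209}{32}$ ($p = 2 \frac{26 + \frac{1}{-4 + 12}}{8 + 0} = 2 \frac{26 + \frac{1}{8}}{8} = 2 \left(26 + \frac{1}{8}\right) \frac{1}{8} = 2 \cdot \frac{209}{8} \cdot \frac{1}{8} = 2 \cdot \frac{209}{64} = \frac{209}{32} \approx 6.5313$)
$p A = \frac{209}{32} \cdot \frac{1}{416} = \frac{209}{13312}$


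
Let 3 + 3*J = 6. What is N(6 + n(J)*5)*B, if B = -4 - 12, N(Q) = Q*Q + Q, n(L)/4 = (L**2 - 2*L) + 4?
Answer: -70752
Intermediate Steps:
J = 1 (J = -1 + (1/3)*6 = -1 + 2 = 1)
n(L) = 16 - 8*L + 4*L**2 (n(L) = 4*((L**2 - 2*L) + 4) = 4*(4 + L**2 - 2*L) = 16 - 8*L + 4*L**2)
N(Q) = Q + Q**2 (N(Q) = Q**2 + Q = Q + Q**2)
B = -16
N(6 + n(J)*5)*B = ((6 + (16 - 8*1 + 4*1**2)*5)*(1 + (6 + (16 - 8*1 + 4*1**2)*5)))*(-16) = ((6 + (16 - 8 + 4*1)*5)*(1 + (6 + (16 - 8 + 4*1)*5)))*(-16) = ((6 + (16 - 8 + 4)*5)*(1 + (6 + (16 - 8 + 4)*5)))*(-16) = ((6 + 12*5)*(1 + (6 + 12*5)))*(-16) = ((6 + 60)*(1 + (6 + 60)))*(-16) = (66*(1 + 66))*(-16) = (66*67)*(-16) = 4422*(-16) = -70752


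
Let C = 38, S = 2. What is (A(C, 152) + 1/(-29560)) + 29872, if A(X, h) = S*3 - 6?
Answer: 883016319/29560 ≈ 29872.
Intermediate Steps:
A(X, h) = 0 (A(X, h) = 2*3 - 6 = 6 - 6 = 0)
(A(C, 152) + 1/(-29560)) + 29872 = (0 + 1/(-29560)) + 29872 = (0 - 1/29560) + 29872 = -1/29560 + 29872 = 883016319/29560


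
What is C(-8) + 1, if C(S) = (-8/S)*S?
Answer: -7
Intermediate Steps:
C(S) = -8
C(-8) + 1 = -8 + 1 = -7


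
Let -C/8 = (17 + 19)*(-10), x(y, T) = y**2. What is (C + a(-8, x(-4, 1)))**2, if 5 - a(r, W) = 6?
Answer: 8288641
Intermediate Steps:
C = 2880 (C = -8*(17 + 19)*(-10) = -288*(-10) = -8*(-360) = 2880)
a(r, W) = -1 (a(r, W) = 5 - 1*6 = 5 - 6 = -1)
(C + a(-8, x(-4, 1)))**2 = (2880 - 1)**2 = 2879**2 = 8288641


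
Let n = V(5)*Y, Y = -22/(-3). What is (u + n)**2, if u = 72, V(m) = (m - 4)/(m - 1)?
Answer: 196249/36 ≈ 5451.4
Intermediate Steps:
V(m) = (-4 + m)/(-1 + m)
Y = 22/3 (Y = -22*(-1/3) = 22/3 ≈ 7.3333)
n = 11/6 (n = ((-4 + 5)/(-1 + 5))*(22/3) = (1/4)*(22/3) = 11/6 ≈ 1.8333)
(u + n)**2 = (72 + 11/6)**2 = (443/6)**2 = 196249/36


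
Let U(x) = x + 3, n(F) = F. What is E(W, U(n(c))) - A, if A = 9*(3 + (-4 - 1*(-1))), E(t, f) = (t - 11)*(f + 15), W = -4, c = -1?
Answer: -255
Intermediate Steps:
U(x) = 3 + x
E(t, f) = (-11 + t)*(15 + f)
A = 0 (A = 9*(3 + (-4 + 1)) = 9*(3 - 3) = 9*0 = 0)
E(W, U(n(c))) - A = (-165 - 11*(3 - 1) + 15*(-4) + (3 - 1)*(-4)) - 1*0 = (-165 - 11*2 - 60 + 2*(-4)) + 0 = (-165 - 22 - 60 - 8) + 0 = -255 + 0 = -255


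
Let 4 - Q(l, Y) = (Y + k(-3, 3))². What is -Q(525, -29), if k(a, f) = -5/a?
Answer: 6688/9 ≈ 743.11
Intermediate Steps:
Q(l, Y) = 4 - (5/3 + Y)² (Q(l, Y) = 4 - (Y - 5/(-3))² = 4 - (Y - 5*(-⅓))² = 4 - (Y + 5/3)² = 4 - (5/3 + Y)²)
-Q(525, -29) = -(4 - (5 + 3*(-29))²/9) = -(4 - (5 - 87)²/9) = -(4 - ⅑*(-82)²) = -(4 - ⅑*6724) = -(4 - 6724/9) = -1*(-6688/9) = 6688/9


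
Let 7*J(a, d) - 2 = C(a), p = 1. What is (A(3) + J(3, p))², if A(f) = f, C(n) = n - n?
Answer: 529/49 ≈ 10.796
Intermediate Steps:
C(n) = 0
J(a, d) = 2/7 (J(a, d) = 2/7 + (⅐)*0 = 2/7 + 0 = 2/7)
(A(3) + J(3, p))² = (3 + 2/7)² = (23/7)² = 529/49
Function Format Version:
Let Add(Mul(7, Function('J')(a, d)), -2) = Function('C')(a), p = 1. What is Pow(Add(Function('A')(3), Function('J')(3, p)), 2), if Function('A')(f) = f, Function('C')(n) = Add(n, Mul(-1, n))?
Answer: Rational(529, 49) ≈ 10.796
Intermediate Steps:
Function('C')(n) = 0
Function('J')(a, d) = Rational(2, 7) (Function('J')(a, d) = Add(Rational(2, 7), Mul(Rational(1, 7), 0)) = Add(Rational(2, 7), 0) = Rational(2, 7))
Pow(Add(Function('A')(3), Function('J')(3, p)), 2) = Pow(Add(3, Rational(2, 7)), 2) = Pow(Rational(23, 7), 2) = Rational(529, 49)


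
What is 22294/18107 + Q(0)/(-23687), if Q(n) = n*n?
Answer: 22294/18107 ≈ 1.2312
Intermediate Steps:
Q(n) = n²
22294/18107 + Q(0)/(-23687) = 22294/18107 + 0²/(-23687) = 22294*(1/18107) + 0*(-1/23687) = 22294/18107 + 0 = 22294/18107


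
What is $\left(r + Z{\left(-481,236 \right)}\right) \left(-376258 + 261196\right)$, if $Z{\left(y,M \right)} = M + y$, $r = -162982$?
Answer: $18781225074$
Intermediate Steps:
$\left(r + Z{\left(-481,236 \right)}\right) \left(-376258 + 261196\right) = \left(-162982 + \left(236 - 481\right)\right) \left(-376258 + 261196\right) = \left(-162982 - 245\right) \left(-115062\right) = \left(-163227\right) \left(-115062\right) = 18781225074$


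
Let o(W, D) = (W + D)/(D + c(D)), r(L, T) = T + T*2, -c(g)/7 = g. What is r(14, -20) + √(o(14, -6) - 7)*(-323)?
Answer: -60 - 323*I*√61/3 ≈ -60.0 - 840.9*I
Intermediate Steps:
c(g) = -7*g
r(L, T) = 3*T (r(L, T) = T + 2*T = 3*T)
o(W, D) = -(D + W)/(6*D) (o(W, D) = (W + D)/(D - 7*D) = (D + W)/((-6*D)) = (D + W)*(-1/(6*D)) = -(D + W)/(6*D))
r(14, -20) + √(o(14, -6) - 7)*(-323) = 3*(-20) + √((⅙)*(-1*(-6) - 1*14)/(-6) - 7)*(-323) = -60 + √((⅙)*(-⅙)*(6 - 14) - 7)*(-323) = -60 + √((⅙)*(-⅙)*(-8) - 7)*(-323) = -60 + √(2/9 - 7)*(-323) = -60 + √(-61/9)*(-323) = -60 + (I*√61/3)*(-323) = -60 - 323*I*√61/3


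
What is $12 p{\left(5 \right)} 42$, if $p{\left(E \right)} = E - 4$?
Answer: $504$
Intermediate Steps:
$p{\left(E \right)} = -4 + E$
$12 p{\left(5 \right)} 42 = 12 \left(-4 + 5\right) 42 = 12 \cdot 1 \cdot 42 = 12 \cdot 42 = 504$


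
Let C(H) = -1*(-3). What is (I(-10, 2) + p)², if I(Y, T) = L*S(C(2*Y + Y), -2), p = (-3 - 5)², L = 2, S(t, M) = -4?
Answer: 3136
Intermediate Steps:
C(H) = 3
p = 64 (p = (-8)² = 64)
I(Y, T) = -8 (I(Y, T) = 2*(-4) = -8)
(I(-10, 2) + p)² = (-8 + 64)² = 56² = 3136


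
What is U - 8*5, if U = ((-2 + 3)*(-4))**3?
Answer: -104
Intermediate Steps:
U = -64 (U = (1*(-4))**3 = (-4)**3 = -64)
U - 8*5 = -64 - 8*5 = -64 - 40 = -104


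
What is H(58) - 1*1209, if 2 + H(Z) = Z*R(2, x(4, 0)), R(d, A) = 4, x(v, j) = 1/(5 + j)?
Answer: -979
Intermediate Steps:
H(Z) = -2 + 4*Z (H(Z) = -2 + Z*4 = -2 + 4*Z)
H(58) - 1*1209 = (-2 + 4*58) - 1*1209 = (-2 + 232) - 1209 = 230 - 1209 = -979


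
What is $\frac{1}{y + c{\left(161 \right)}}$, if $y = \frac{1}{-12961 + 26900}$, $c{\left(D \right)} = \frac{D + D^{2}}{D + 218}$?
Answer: $\frac{5282881}{363557377} \approx 0.014531$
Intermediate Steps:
$c{\left(D \right)} = \frac{D + D^{2}}{218 + D}$
$y = \frac{1}{13939} \approx 7.1741 \cdot 10^{-5}$
$\frac{1}{y + c{\left(161 \right)}} = \frac{1}{\frac{1}{13939} + \frac{161 \left(1 + 161\right)}{218 + 161}} = \frac{1}{\frac{1}{13939} + 161 \cdot \frac{1}{379} \cdot 162} = \frac{1}{\frac{1}{13939} + \frac{26082}{379}} = \frac{1}{\frac{363557377}{5282881}} = \frac{5282881}{363557377}$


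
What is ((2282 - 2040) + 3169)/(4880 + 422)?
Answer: 3411/5302 ≈ 0.64334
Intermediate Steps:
((2282 - 2040) + 3169)/(4880 + 422) = (242 + 3169)/5302 = 3411*(1/5302) = 3411/5302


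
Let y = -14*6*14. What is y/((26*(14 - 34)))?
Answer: 147/65 ≈ 2.2615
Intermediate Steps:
y = -1176 (y = -84*14 = -1176)
y/((26*(14 - 34))) = -1176*1/(26*(14 - 34)) = -1176/(26*(-20)) = -1176/(-520) = -1176*(-1/520) = 147/65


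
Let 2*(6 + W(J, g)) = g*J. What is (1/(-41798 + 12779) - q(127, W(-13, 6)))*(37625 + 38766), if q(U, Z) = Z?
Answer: 99755492914/29019 ≈ 3.4376e+6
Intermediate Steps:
W(J, g) = -6 + J*g/2 (W(J, g) = -6 + (g*J)/2 = -6 + (J*g)/2 = -6 + J*g/2)
(1/(-41798 + 12779) - q(127, W(-13, 6)))*(37625 + 38766) = (1/(-41798 + 12779) - (-6 + (½)*(-13)*6))*(37625 + 38766) = (1/(-29019) - (-6 - 39))*76391 = (-1/29019 - 1*(-45))*76391 = (-1/29019 + 45)*76391 = (1305854/29019)*76391 = 99755492914/29019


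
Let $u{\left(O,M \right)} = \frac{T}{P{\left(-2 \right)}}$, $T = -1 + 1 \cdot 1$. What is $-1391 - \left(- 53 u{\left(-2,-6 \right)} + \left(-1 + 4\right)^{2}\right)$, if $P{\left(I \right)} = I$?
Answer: $-1400$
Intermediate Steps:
$T = 0$ ($T = -1 + 1 = 0$)
$u{\left(O,M \right)} = 0$ ($u{\left(O,M \right)} = \frac{0}{-2} = 0 \left(- \frac{1}{2}\right) = 0$)
$-1391 - \left(- 53 u{\left(-2,-6 \right)} + \left(-1 + 4\right)^{2}\right) = -1391 - \left(\left(-53\right) 0 + \left(-1 + 4\right)^{2}\right) = -1391 - \left(0 + 3^{2}\right) = -1391 - \left(0 + 9\right) = -1391 - 9 = -1400$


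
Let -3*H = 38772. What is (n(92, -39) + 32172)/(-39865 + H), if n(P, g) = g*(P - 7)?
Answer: -28857/52789 ≈ -0.54665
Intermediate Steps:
H = -12924 (H = -⅓*38772 = -12924)
n(P, g) = g*(-7 + P)
(n(92, -39) + 32172)/(-39865 + H) = (-39*(-7 + 92) + 32172)/(-39865 - 12924) = (-39*85 + 32172)/(-52789) = (-3315 + 32172)*(-1/52789) = 28857*(-1/52789) = -28857/52789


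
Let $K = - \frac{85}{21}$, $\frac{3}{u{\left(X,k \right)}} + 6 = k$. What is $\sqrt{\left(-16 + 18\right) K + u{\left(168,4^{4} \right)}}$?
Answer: $\frac{i \sqrt{8911770}}{1050} \approx 2.8431 i$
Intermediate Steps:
$u{\left(X,k \right)} = \frac{3}{-6 + k}$
$K = - \frac{85}{21}$ ($K = \left(-85\right) \frac{1}{21} = - \frac{85}{21} \approx -4.0476$)
$\sqrt{\left(-16 + 18\right) K + u{\left(168,4^{4} \right)}} = \sqrt{\left(-16 + 18\right) \left(- \frac{85}{21}\right) + \frac{3}{-6 + 4^{4}}} = \sqrt{2 \left(- \frac{85}{21}\right) + \frac{3}{-6 + 256}} = \sqrt{- \frac{170}{21} + \frac{3}{250}} = \sqrt{- \frac{42437}{5250}} = \frac{i \sqrt{8911770}}{1050}$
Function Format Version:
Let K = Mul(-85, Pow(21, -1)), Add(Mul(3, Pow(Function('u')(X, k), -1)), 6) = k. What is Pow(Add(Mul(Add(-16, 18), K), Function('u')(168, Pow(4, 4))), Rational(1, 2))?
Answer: Mul(Rational(1, 1050), I, Pow(8911770, Rational(1, 2))) ≈ Mul(2.8431, I)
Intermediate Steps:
Function('u')(X, k) = Mul(3, Pow(Add(-6, k), -1))
K = Rational(-85, 21) (K = Mul(-85, Rational(1, 21)) = Rational(-85, 21) ≈ -4.0476)
Pow(Add(Mul(Add(-16, 18), K), Function('u')(168, Pow(4, 4))), Rational(1, 2)) = Pow(Add(Mul(Add(-16, 18), Rational(-85, 21)), Mul(3, Pow(Add(-6, Pow(4, 4)), -1))), Rational(1, 2)) = Pow(Add(Mul(2, Rational(-85, 21)), Mul(3, Pow(Add(-6, 256), -1))), Rational(1, 2)) = Pow(Add(Rational(-170, 21), Mul(3, Pow(250, -1))), Rational(1, 2)) = Pow(Add(Rational(-170, 21), Mul(3, Rational(1, 250))), Rational(1, 2)) = Pow(Add(Rational(-170, 21), Rational(3, 250)), Rational(1, 2)) = Pow(Rational(-42437, 5250), Rational(1, 2)) = Mul(Rational(1, 1050), I, Pow(8911770, Rational(1, 2)))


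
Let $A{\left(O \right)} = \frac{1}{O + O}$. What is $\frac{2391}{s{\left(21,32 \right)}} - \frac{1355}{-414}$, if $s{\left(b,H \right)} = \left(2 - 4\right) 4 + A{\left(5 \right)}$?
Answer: $- \frac{9791695}{32706} \approx -299.39$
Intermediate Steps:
$A{\left(O \right)} = \frac{1}{2 O}$
$s{\left(b,H \right)} = - \frac{79}{10}$ ($s{\left(b,H \right)} = \left(2 - 4\right) 4 + \frac{1}{2 \cdot 5} = \left(2 - 4\right) 4 + \frac{1}{2} \cdot \frac{1}{5} = \left(-2\right) 4 + \frac{1}{10} = -8 + \frac{1}{10} = - \frac{79}{10}$)
$\frac{2391}{s{\left(21,32 \right)}} - \frac{1355}{-414} = \frac{2391}{- \frac{79}{10}} - \frac{1355}{-414} = 2391 \left(- \frac{10}{79}\right) - - \frac{1355}{414} = - \frac{23910}{79} + \frac{1355}{414} = - \frac{9791695}{32706}$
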